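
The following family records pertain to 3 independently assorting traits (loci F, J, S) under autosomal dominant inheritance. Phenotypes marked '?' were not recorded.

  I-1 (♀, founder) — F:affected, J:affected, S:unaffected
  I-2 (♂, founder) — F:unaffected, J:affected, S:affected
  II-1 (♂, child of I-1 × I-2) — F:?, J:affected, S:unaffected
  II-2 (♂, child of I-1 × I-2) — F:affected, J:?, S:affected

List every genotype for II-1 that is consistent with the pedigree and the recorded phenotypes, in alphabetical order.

II-1 ∈ {Ff JJ ss, Ff Jj ss, ff JJ ss, ff Jj ss}

F/I-1 aff ·: Ff|FF
F/I-2 un ·: ff
F/II-1 ? I-1×I-2: ff|Ff
F/II-2 aff I-1×I-2: Ff
⇒ F over [I-1,I-2,II-1,II-2]: 3 consistent
J/I-1 aff ·: Jj|JJ
J/I-2 aff ·: Jj|JJ
J/II-1 aff I-1×I-2: Jj|JJ
J/II-2 ? I-1×I-2: jj|Jj|JJ
⇒ J over [I-1,I-2,II-1,II-2]: 15 consistent
S/I-1 un ·: ss
S/I-2 aff ·: Ss
S/II-1 un I-1×I-2: ss
S/II-2 aff I-1×I-2: Ss
⇒ S over [I-1,I-2,II-1,II-2]: 1 consistent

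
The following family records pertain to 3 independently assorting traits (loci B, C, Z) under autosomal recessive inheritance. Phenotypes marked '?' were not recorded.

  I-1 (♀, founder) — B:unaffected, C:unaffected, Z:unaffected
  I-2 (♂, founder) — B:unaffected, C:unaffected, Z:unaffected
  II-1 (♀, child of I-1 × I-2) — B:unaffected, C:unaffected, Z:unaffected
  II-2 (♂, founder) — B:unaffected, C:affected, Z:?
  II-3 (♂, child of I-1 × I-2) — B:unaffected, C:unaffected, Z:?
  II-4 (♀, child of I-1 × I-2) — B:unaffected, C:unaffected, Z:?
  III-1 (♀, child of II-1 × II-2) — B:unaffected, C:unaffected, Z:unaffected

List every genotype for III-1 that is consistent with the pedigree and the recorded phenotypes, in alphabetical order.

III-1 ∈ {BB Cc ZZ, BB Cc Zz, Bb Cc ZZ, Bb Cc Zz}

B/I-1 un ·: BB|Bb
B/I-2 un ·: BB|Bb
B/II-1 un I-1×I-2: BB|Bb
B/II-2 un ·: BB|Bb
B/II-3 un I-1×I-2: BB|Bb
B/II-4 un I-1×I-2: BB|Bb
B/III-1 un II-1×II-2: BB|Bb
⇒ B over [I-1,I-2,II-1,II-2,II-3,II-4,III-1]: 87 consistent
C/I-1 un ·: CC|Cc
C/I-2 un ·: CC|Cc
C/II-1 un I-1×I-2: CC|Cc
C/II-2 aff ·: cc
C/II-3 un I-1×I-2: CC|Cc
C/II-4 un I-1×I-2: CC|Cc
C/III-1 un II-1×II-2: Cc
⇒ C over [I-1,I-2,II-1,II-2,II-3,II-4,III-1]: 25 consistent
Z/I-1 un ·: ZZ|Zz
Z/I-2 un ·: ZZ|Zz
Z/II-1 un I-1×I-2: ZZ|Zz
Z/II-2 ? ·: ZZ|Zz|zz
Z/II-3 ? I-1×I-2: ZZ|Zz|zz
Z/II-4 ? I-1×I-2: ZZ|Zz|zz
Z/III-1 un II-1×II-2: ZZ|Zz
⇒ Z over [I-1,I-2,II-1,II-2,II-3,II-4,III-1]: 157 consistent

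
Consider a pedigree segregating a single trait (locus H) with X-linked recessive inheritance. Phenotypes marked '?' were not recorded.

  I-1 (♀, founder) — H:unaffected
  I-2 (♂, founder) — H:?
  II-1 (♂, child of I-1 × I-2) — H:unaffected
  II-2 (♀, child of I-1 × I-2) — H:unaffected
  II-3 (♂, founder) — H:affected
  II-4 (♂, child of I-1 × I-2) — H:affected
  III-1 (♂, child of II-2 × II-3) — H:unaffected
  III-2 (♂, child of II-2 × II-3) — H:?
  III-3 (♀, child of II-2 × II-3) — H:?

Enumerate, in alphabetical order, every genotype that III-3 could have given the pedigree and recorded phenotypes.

H/I-1 un ·: X^HX^h
H/I-2 ? ·: X^HY|X^hY
H/II-1 un I-1×I-2: X^HY
H/II-2 un I-1×I-2: X^HX^H|X^HX^h
H/II-3 aff ·: X^hY
H/II-4 aff I-1×I-2: X^hY
H/III-1 un II-2×II-3: X^HY
H/III-2 ? II-2×II-3: X^HY|X^hY
H/III-3 ? II-2×II-3: X^HX^h|X^hX^h
⇒ H over [I-1,I-2,II-1,II-2,II-3,II-4,III-1,III-2,III-3]: 9 consistent

III-3 ∈ {X^HX^h, X^hX^h}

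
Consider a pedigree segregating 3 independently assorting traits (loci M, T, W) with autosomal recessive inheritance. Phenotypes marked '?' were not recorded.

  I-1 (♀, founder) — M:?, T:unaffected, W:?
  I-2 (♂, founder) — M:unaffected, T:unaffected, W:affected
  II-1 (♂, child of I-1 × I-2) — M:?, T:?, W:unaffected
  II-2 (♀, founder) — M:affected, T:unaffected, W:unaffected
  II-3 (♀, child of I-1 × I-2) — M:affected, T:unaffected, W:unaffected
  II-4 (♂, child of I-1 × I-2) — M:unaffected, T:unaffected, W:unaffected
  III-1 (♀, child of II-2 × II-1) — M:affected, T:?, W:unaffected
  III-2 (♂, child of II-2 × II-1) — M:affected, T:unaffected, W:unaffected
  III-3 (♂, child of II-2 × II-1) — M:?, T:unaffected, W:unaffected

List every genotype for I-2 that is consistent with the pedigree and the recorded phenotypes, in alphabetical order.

M/I-1 ? ·: Mm|mm
M/I-2 un ·: Mm
M/II-1 ? I-1×I-2: Mm|mm
M/II-2 aff ·: mm
M/II-3 aff I-1×I-2: mm
M/II-4 un I-1×I-2: MM|Mm
M/III-1 aff II-2×II-1: mm
M/III-2 aff II-2×II-1: mm
M/III-3 ? II-2×II-1: Mm|mm
⇒ M over [I-1,I-2,II-1,II-2,II-3,II-4,III-1,III-2,III-3]: 9 consistent
T/I-1 un ·: TT|Tt
T/I-2 un ·: TT|Tt
T/II-1 ? I-1×I-2: TT|Tt|tt
T/II-2 un ·: TT|Tt
T/II-3 un I-1×I-2: TT|Tt
T/II-4 un I-1×I-2: TT|Tt
T/III-1 ? II-2×II-1: TT|Tt|tt
T/III-2 un II-2×II-1: TT|Tt
T/III-3 un II-2×II-1: TT|Tt
⇒ T over [I-1,I-2,II-1,II-2,II-3,II-4,III-1,III-2,III-3]: 369 consistent
W/I-1 ? ·: WW|Ww
W/I-2 aff ·: ww
W/II-1 un I-1×I-2: Ww
W/II-2 un ·: WW|Ww
W/II-3 un I-1×I-2: Ww
W/II-4 un I-1×I-2: Ww
W/III-1 un II-2×II-1: WW|Ww
W/III-2 un II-2×II-1: WW|Ww
W/III-3 un II-2×II-1: WW|Ww
⇒ W over [I-1,I-2,II-1,II-2,II-3,II-4,III-1,III-2,III-3]: 32 consistent

I-2 ∈ {Mm TT ww, Mm Tt ww}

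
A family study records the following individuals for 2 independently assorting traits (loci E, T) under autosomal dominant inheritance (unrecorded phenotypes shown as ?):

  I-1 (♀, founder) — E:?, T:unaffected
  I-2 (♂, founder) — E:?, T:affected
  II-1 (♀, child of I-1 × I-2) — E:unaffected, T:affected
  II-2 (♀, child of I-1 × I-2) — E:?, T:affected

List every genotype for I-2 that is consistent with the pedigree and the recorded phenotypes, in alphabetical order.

E/I-1 ? ·: ee|Ee
E/I-2 ? ·: ee|Ee
E/II-1 un I-1×I-2: ee
E/II-2 ? I-1×I-2: ee|Ee|EE
⇒ E over [I-1,I-2,II-1,II-2]: 8 consistent
T/I-1 un ·: tt
T/I-2 aff ·: Tt|TT
T/II-1 aff I-1×I-2: Tt
T/II-2 aff I-1×I-2: Tt
⇒ T over [I-1,I-2,II-1,II-2]: 2 consistent

I-2 ∈ {Ee TT, Ee Tt, ee TT, ee Tt}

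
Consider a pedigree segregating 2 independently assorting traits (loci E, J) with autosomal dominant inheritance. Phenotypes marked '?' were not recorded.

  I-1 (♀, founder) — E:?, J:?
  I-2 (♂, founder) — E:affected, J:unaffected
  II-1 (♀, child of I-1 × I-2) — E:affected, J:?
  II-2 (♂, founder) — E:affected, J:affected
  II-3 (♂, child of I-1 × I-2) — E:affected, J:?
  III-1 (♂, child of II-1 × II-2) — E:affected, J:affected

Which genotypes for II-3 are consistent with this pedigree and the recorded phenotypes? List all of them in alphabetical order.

E/I-1 ? ·: ee|Ee|EE
E/I-2 aff ·: Ee|EE
E/II-1 aff I-1×I-2: Ee|EE
E/II-2 aff ·: Ee|EE
E/II-3 aff I-1×I-2: Ee|EE
E/III-1 aff II-1×II-2: Ee|EE
⇒ E over [I-1,I-2,II-1,II-2,II-3,III-1]: 53 consistent
J/I-1 ? ·: jj|Jj|JJ
J/I-2 un ·: jj
J/II-1 ? I-1×I-2: jj|Jj
J/II-2 aff ·: Jj|JJ
J/II-3 ? I-1×I-2: jj|Jj
J/III-1 aff II-1×II-2: Jj|JJ
⇒ J over [I-1,I-2,II-1,II-2,II-3,III-1]: 18 consistent

II-3 ∈ {EE Jj, EE jj, Ee Jj, Ee jj}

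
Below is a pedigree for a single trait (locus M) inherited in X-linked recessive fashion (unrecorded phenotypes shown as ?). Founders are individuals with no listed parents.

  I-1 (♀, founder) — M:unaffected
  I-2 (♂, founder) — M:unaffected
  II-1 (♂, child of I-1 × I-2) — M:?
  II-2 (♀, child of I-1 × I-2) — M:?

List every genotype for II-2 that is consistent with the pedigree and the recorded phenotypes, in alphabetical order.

II-2 ∈ {X^MX^M, X^MX^m}

M/I-1 un ·: X^MX^M|X^MX^m
M/I-2 un ·: X^MY
M/II-1 ? I-1×I-2: X^MY|X^mY
M/II-2 ? I-1×I-2: X^MX^M|X^MX^m
⇒ M over [I-1,I-2,II-1,II-2]: 5 consistent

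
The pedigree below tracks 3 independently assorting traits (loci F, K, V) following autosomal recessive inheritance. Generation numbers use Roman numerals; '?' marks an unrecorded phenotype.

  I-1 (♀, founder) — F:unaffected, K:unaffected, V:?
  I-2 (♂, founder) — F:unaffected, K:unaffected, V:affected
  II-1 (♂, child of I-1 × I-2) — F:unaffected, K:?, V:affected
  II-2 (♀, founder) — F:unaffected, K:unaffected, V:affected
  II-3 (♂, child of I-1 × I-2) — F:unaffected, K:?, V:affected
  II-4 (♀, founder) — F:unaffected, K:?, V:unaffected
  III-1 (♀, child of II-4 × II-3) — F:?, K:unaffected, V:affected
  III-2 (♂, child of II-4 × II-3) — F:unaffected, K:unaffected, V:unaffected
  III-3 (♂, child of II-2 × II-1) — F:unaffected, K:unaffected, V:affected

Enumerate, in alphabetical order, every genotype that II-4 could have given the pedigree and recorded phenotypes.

F/I-1 un ·: FF|Ff
F/I-2 un ·: FF|Ff
F/II-1 un I-1×I-2: FF|Ff
F/II-2 un ·: FF|Ff
F/II-3 un I-1×I-2: FF|Ff
F/II-4 un ·: FF|Ff
F/III-1 ? II-4×II-3: FF|Ff|ff
F/III-2 un II-4×II-3: FF|Ff
F/III-3 un II-2×II-1: FF|Ff
⇒ F over [I-1,I-2,II-1,II-2,II-3,II-4,III-1,III-2,III-3]: 330 consistent
K/I-1 un ·: KK|Kk
K/I-2 un ·: KK|Kk
K/II-1 ? I-1×I-2: KK|Kk|kk
K/II-2 un ·: KK|Kk
K/II-3 ? I-1×I-2: KK|Kk|kk
K/II-4 ? ·: KK|Kk|kk
K/III-1 un II-4×II-3: KK|Kk
K/III-2 un II-4×II-3: KK|Kk
K/III-3 un II-2×II-1: KK|Kk
⇒ K over [I-1,I-2,II-1,II-2,II-3,II-4,III-1,III-2,III-3]: 381 consistent
V/I-1 ? ·: Vv|vv
V/I-2 aff ·: vv
V/II-1 aff I-1×I-2: vv
V/II-2 aff ·: vv
V/II-3 aff I-1×I-2: vv
V/II-4 un ·: Vv
V/III-1 aff II-4×II-3: vv
V/III-2 un II-4×II-3: Vv
V/III-3 aff II-2×II-1: vv
⇒ V over [I-1,I-2,II-1,II-2,II-3,II-4,III-1,III-2,III-3]: 2 consistent

II-4 ∈ {FF KK Vv, FF Kk Vv, FF kk Vv, Ff KK Vv, Ff Kk Vv, Ff kk Vv}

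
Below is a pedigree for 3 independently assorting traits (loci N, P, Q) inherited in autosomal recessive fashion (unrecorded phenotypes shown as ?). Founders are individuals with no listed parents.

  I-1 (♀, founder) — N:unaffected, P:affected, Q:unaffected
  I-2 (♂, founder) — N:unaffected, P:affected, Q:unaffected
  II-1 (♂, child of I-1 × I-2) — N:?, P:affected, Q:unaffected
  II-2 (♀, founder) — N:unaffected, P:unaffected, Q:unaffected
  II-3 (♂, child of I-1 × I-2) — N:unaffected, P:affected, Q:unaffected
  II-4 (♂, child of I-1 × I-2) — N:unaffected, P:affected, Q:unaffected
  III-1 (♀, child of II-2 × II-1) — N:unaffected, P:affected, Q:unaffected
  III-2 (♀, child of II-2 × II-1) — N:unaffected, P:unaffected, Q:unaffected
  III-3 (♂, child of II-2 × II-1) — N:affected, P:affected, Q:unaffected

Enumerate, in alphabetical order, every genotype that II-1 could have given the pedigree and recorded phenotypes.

N/I-1 un ·: NN|Nn
N/I-2 un ·: NN|Nn
N/II-1 ? I-1×I-2: Nn|nn
N/II-2 un ·: Nn
N/II-3 un I-1×I-2: NN|Nn
N/II-4 un I-1×I-2: NN|Nn
N/III-1 un II-2×II-1: NN|Nn
N/III-2 un II-2×II-1: NN|Nn
N/III-3 aff II-2×II-1: nn
⇒ N over [I-1,I-2,II-1,II-2,II-3,II-4,III-1,III-2,III-3]: 52 consistent
P/I-1 aff ·: pp
P/I-2 aff ·: pp
P/II-1 aff I-1×I-2: pp
P/II-2 un ·: Pp
P/II-3 aff I-1×I-2: pp
P/II-4 aff I-1×I-2: pp
P/III-1 aff II-2×II-1: pp
P/III-2 un II-2×II-1: Pp
P/III-3 aff II-2×II-1: pp
⇒ P over [I-1,I-2,II-1,II-2,II-3,II-4,III-1,III-2,III-3]: 1 consistent
Q/I-1 un ·: QQ|Qq
Q/I-2 un ·: QQ|Qq
Q/II-1 un I-1×I-2: QQ|Qq
Q/II-2 un ·: QQ|Qq
Q/II-3 un I-1×I-2: QQ|Qq
Q/II-4 un I-1×I-2: QQ|Qq
Q/III-1 un II-2×II-1: QQ|Qq
Q/III-2 un II-2×II-1: QQ|Qq
Q/III-3 un II-2×II-1: QQ|Qq
⇒ Q over [I-1,I-2,II-1,II-2,II-3,II-4,III-1,III-2,III-3]: 309 consistent

II-1 ∈ {Nn pp QQ, Nn pp Qq, nn pp QQ, nn pp Qq}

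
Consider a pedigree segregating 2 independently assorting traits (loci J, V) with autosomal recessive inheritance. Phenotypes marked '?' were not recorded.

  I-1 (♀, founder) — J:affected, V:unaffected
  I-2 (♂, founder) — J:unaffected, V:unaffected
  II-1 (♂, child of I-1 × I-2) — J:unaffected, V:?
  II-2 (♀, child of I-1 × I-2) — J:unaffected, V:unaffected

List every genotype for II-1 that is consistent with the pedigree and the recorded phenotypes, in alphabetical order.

J/I-1 aff ·: jj
J/I-2 un ·: JJ|Jj
J/II-1 un I-1×I-2: Jj
J/II-2 un I-1×I-2: Jj
⇒ J over [I-1,I-2,II-1,II-2]: 2 consistent
V/I-1 un ·: VV|Vv
V/I-2 un ·: VV|Vv
V/II-1 ? I-1×I-2: VV|Vv|vv
V/II-2 un I-1×I-2: VV|Vv
⇒ V over [I-1,I-2,II-1,II-2]: 15 consistent

II-1 ∈ {Jj VV, Jj Vv, Jj vv}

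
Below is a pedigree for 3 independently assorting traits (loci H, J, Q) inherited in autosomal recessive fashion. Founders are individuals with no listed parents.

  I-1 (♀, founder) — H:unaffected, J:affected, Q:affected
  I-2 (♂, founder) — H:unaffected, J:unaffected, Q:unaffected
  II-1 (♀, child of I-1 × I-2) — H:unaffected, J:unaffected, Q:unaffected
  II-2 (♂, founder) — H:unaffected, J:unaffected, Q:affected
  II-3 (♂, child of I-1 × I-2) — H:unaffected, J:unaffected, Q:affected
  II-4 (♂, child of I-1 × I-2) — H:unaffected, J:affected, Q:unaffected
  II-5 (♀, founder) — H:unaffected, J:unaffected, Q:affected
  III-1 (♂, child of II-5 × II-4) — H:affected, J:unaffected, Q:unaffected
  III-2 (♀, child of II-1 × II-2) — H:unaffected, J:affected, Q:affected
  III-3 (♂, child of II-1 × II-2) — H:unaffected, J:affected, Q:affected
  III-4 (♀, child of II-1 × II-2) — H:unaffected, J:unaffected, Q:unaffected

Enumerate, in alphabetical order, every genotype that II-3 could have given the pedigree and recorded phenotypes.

H/I-1 un ·: HH|Hh
H/I-2 un ·: HH|Hh
H/II-1 un I-1×I-2: HH|Hh
H/II-2 un ·: HH|Hh
H/II-3 un I-1×I-2: HH|Hh
H/II-4 un I-1×I-2: Hh
H/II-5 un ·: Hh
H/III-1 aff II-5×II-4: hh
H/III-2 un II-1×II-2: HH|Hh
H/III-3 un II-1×II-2: HH|Hh
H/III-4 un II-1×II-2: HH|Hh
⇒ H over [I-1,I-2,II-1,II-2,II-3,II-4,II-5,III-1,III-2,III-3,III-4]: 150 consistent
J/I-1 aff ·: jj
J/I-2 un ·: Jj
J/II-1 un I-1×I-2: Jj
J/II-2 un ·: Jj
J/II-3 un I-1×I-2: Jj
J/II-4 aff I-1×I-2: jj
J/II-5 un ·: JJ|Jj
J/III-1 un II-5×II-4: Jj
J/III-2 aff II-1×II-2: jj
J/III-3 aff II-1×II-2: jj
J/III-4 un II-1×II-2: JJ|Jj
⇒ J over [I-1,I-2,II-1,II-2,II-3,II-4,II-5,III-1,III-2,III-3,III-4]: 4 consistent
Q/I-1 aff ·: qq
Q/I-2 un ·: Qq
Q/II-1 un I-1×I-2: Qq
Q/II-2 aff ·: qq
Q/II-3 aff I-1×I-2: qq
Q/II-4 un I-1×I-2: Qq
Q/II-5 aff ·: qq
Q/III-1 un II-5×II-4: Qq
Q/III-2 aff II-1×II-2: qq
Q/III-3 aff II-1×II-2: qq
Q/III-4 un II-1×II-2: Qq
⇒ Q over [I-1,I-2,II-1,II-2,II-3,II-4,II-5,III-1,III-2,III-3,III-4]: 1 consistent

II-3 ∈ {HH Jj qq, Hh Jj qq}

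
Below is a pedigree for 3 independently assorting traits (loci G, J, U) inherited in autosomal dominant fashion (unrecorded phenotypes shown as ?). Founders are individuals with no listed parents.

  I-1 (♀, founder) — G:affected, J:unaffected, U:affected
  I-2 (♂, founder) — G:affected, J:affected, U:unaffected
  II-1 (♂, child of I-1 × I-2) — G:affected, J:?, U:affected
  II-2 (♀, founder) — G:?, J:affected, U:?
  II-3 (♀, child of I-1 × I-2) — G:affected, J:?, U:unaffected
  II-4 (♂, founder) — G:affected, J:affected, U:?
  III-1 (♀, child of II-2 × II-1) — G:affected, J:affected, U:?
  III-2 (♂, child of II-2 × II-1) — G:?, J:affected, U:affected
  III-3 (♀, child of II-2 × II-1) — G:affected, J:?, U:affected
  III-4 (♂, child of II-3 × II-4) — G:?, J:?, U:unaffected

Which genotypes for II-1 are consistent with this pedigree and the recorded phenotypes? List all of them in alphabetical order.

G/I-1 aff ·: Gg|GG
G/I-2 aff ·: Gg|GG
G/II-1 aff I-1×I-2: Gg|GG
G/II-2 ? ·: gg|Gg|GG
G/II-3 aff I-1×I-2: Gg|GG
G/II-4 aff ·: Gg|GG
G/III-1 aff II-2×II-1: Gg|GG
G/III-2 ? II-2×II-1: gg|Gg|GG
G/III-3 aff II-2×II-1: Gg|GG
G/III-4 ? II-3×II-4: gg|Gg|GG
⇒ G over [I-1,I-2,II-1,II-2,II-3,II-4,III-1,III-2,III-3,III-4]: 798 consistent
J/I-1 un ·: jj
J/I-2 aff ·: Jj|JJ
J/II-1 ? I-1×I-2: jj|Jj
J/II-2 aff ·: Jj|JJ
J/II-3 ? I-1×I-2: jj|Jj
J/II-4 aff ·: Jj|JJ
J/III-1 aff II-2×II-1: Jj|JJ
J/III-2 aff II-2×II-1: Jj|JJ
J/III-3 ? II-2×II-1: jj|Jj|JJ
J/III-4 ? II-3×II-4: jj|Jj|JJ
⇒ J over [I-1,I-2,II-1,II-2,II-3,II-4,III-1,III-2,III-3,III-4]: 284 consistent
U/I-1 aff ·: Uu
U/I-2 un ·: uu
U/II-1 aff I-1×I-2: Uu
U/II-2 ? ·: uu|Uu|UU
U/II-3 un I-1×I-2: uu
U/II-4 ? ·: uu|Uu
U/III-1 ? II-2×II-1: uu|Uu|UU
U/III-2 aff II-2×II-1: Uu|UU
U/III-3 aff II-2×II-1: Uu|UU
U/III-4 un II-3×II-4: uu
⇒ U over [I-1,I-2,II-1,II-2,II-3,II-4,III-1,III-2,III-3,III-4]: 44 consistent

II-1 ∈ {GG Jj Uu, GG jj Uu, Gg Jj Uu, Gg jj Uu}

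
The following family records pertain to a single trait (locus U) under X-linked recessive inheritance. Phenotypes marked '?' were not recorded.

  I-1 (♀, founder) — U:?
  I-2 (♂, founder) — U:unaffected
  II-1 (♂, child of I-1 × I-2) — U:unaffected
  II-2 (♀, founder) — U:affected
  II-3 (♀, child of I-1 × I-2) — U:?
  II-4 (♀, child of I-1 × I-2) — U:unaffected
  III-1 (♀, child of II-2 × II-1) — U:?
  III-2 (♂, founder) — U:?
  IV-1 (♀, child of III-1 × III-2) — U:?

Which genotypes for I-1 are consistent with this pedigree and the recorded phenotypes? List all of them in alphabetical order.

U/I-1 ? ·: X^UX^U|X^UX^u
U/I-2 un ·: X^UY
U/II-1 un I-1×I-2: X^UY
U/II-2 aff ·: X^uX^u
U/II-3 ? I-1×I-2: X^UX^U|X^UX^u
U/II-4 un I-1×I-2: X^UX^U|X^UX^u
U/III-1 ? II-2×II-1: X^UX^u
U/III-2 ? ·: X^UY|X^uY
U/IV-1 ? III-1×III-2: X^UX^U|X^UX^u|X^uX^u
⇒ U over [I-1,I-2,II-1,II-2,II-3,II-4,III-1,III-2,IV-1]: 20 consistent

I-1 ∈ {X^UX^U, X^UX^u}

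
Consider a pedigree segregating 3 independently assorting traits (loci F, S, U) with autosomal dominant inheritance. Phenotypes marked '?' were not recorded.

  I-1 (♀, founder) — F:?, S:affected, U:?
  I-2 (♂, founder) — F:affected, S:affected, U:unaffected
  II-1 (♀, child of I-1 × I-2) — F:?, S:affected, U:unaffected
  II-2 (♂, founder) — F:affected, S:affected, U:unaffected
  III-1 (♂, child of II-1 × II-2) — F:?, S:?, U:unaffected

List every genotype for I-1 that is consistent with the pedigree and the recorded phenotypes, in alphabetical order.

I-1 ∈ {FF SS Uu, FF SS uu, FF Ss Uu, FF Ss uu, Ff SS Uu, Ff SS uu, Ff Ss Uu, Ff Ss uu, ff SS Uu, ff SS uu, ff Ss Uu, ff Ss uu}

F/I-1 ? ·: ff|Ff|FF
F/I-2 aff ·: Ff|FF
F/II-1 ? I-1×I-2: ff|Ff|FF
F/II-2 aff ·: Ff|FF
F/III-1 ? II-1×II-2: ff|Ff|FF
⇒ F over [I-1,I-2,II-1,II-2,III-1]: 43 consistent
S/I-1 aff ·: Ss|SS
S/I-2 aff ·: Ss|SS
S/II-1 aff I-1×I-2: Ss|SS
S/II-2 aff ·: Ss|SS
S/III-1 ? II-1×II-2: ss|Ss|SS
⇒ S over [I-1,I-2,II-1,II-2,III-1]: 27 consistent
U/I-1 ? ·: uu|Uu
U/I-2 un ·: uu
U/II-1 un I-1×I-2: uu
U/II-2 un ·: uu
U/III-1 un II-1×II-2: uu
⇒ U over [I-1,I-2,II-1,II-2,III-1]: 2 consistent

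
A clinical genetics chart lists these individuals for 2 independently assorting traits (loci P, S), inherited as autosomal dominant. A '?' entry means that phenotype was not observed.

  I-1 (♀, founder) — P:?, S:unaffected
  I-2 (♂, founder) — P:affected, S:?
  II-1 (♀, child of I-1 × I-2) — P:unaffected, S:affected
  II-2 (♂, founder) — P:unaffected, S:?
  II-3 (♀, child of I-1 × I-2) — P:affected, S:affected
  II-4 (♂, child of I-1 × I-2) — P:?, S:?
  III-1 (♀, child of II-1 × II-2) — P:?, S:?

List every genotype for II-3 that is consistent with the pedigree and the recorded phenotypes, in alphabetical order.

P/I-1 ? ·: pp|Pp
P/I-2 aff ·: Pp
P/II-1 un I-1×I-2: pp
P/II-2 un ·: pp
P/II-3 aff I-1×I-2: Pp|PP
P/II-4 ? I-1×I-2: pp|Pp|PP
P/III-1 ? II-1×II-2: pp
⇒ P over [I-1,I-2,II-1,II-2,II-3,II-4,III-1]: 8 consistent
S/I-1 un ·: ss
S/I-2 ? ·: Ss|SS
S/II-1 aff I-1×I-2: Ss
S/II-2 ? ·: ss|Ss|SS
S/II-3 aff I-1×I-2: Ss
S/II-4 ? I-1×I-2: ss|Ss
S/III-1 ? II-1×II-2: ss|Ss|SS
⇒ S over [I-1,I-2,II-1,II-2,II-3,II-4,III-1]: 21 consistent

II-3 ∈ {PP Ss, Pp Ss}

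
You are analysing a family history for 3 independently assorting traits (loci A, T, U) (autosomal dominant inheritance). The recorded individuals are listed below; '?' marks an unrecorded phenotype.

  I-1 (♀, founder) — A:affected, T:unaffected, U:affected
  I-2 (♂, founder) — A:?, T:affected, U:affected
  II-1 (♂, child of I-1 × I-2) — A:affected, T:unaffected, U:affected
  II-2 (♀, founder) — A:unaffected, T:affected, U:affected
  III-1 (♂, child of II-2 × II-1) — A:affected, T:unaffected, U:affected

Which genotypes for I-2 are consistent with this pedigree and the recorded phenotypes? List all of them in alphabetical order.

I-2 ∈ {AA Tt UU, AA Tt Uu, Aa Tt UU, Aa Tt Uu, aa Tt UU, aa Tt Uu}

A/I-1 aff ·: Aa|AA
A/I-2 ? ·: aa|Aa|AA
A/II-1 aff I-1×I-2: Aa|AA
A/II-2 un ·: aa
A/III-1 aff II-2×II-1: Aa
⇒ A over [I-1,I-2,II-1,II-2,III-1]: 9 consistent
T/I-1 un ·: tt
T/I-2 aff ·: Tt
T/II-1 un I-1×I-2: tt
T/II-2 aff ·: Tt
T/III-1 un II-2×II-1: tt
⇒ T over [I-1,I-2,II-1,II-2,III-1]: 1 consistent
U/I-1 aff ·: Uu|UU
U/I-2 aff ·: Uu|UU
U/II-1 aff I-1×I-2: Uu|UU
U/II-2 aff ·: Uu|UU
U/III-1 aff II-2×II-1: Uu|UU
⇒ U over [I-1,I-2,II-1,II-2,III-1]: 24 consistent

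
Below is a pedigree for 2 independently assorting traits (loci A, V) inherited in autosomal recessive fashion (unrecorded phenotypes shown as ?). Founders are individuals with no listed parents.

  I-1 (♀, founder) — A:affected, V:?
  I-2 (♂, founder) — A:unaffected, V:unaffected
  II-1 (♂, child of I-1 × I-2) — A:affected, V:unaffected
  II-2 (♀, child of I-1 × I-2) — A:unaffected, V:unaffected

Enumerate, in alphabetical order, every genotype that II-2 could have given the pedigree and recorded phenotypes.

A/I-1 aff ·: aa
A/I-2 un ·: Aa
A/II-1 aff I-1×I-2: aa
A/II-2 un I-1×I-2: Aa
⇒ A over [I-1,I-2,II-1,II-2]: 1 consistent
V/I-1 ? ·: VV|Vv|vv
V/I-2 un ·: VV|Vv
V/II-1 un I-1×I-2: VV|Vv
V/II-2 un I-1×I-2: VV|Vv
⇒ V over [I-1,I-2,II-1,II-2]: 15 consistent

II-2 ∈ {Aa VV, Aa Vv}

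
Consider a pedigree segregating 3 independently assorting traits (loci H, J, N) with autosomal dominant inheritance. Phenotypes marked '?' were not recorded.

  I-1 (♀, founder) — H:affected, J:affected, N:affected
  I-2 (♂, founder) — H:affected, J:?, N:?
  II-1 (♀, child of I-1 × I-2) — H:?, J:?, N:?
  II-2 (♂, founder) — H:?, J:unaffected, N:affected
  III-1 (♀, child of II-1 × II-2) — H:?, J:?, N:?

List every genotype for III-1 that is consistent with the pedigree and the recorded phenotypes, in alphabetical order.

H/I-1 aff ·: Hh|HH
H/I-2 aff ·: Hh|HH
H/II-1 ? I-1×I-2: hh|Hh|HH
H/II-2 ? ·: hh|Hh|HH
H/III-1 ? II-1×II-2: hh|Hh|HH
⇒ H over [I-1,I-2,II-1,II-2,III-1]: 41 consistent
J/I-1 aff ·: Jj|JJ
J/I-2 ? ·: jj|Jj|JJ
J/II-1 ? I-1×I-2: jj|Jj|JJ
J/II-2 un ·: jj
J/III-1 ? II-1×II-2: jj|Jj
⇒ J over [I-1,I-2,II-1,II-2,III-1]: 16 consistent
N/I-1 aff ·: Nn|NN
N/I-2 ? ·: nn|Nn|NN
N/II-1 ? I-1×I-2: nn|Nn|NN
N/II-2 aff ·: Nn|NN
N/III-1 ? II-1×II-2: nn|Nn|NN
⇒ N over [I-1,I-2,II-1,II-2,III-1]: 43 consistent

III-1 ∈ {HH Jj NN, HH Jj Nn, HH Jj nn, HH jj NN, HH jj Nn, HH jj nn, Hh Jj NN, Hh Jj Nn, Hh Jj nn, Hh jj NN, Hh jj Nn, Hh jj nn, hh Jj NN, hh Jj Nn, hh Jj nn, hh jj NN, hh jj Nn, hh jj nn}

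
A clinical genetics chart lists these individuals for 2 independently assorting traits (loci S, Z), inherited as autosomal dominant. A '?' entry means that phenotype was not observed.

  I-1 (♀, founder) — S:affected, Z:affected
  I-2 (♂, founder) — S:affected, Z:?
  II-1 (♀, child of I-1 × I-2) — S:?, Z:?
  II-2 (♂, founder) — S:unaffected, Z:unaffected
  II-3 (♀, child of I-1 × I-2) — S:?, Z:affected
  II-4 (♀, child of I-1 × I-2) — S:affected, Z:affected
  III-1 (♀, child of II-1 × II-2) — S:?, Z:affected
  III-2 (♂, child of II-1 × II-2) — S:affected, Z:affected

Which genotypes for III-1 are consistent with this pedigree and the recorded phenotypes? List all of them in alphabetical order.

III-1 ∈ {Ss Zz, ss Zz}

S/I-1 aff ·: Ss|SS
S/I-2 aff ·: Ss|SS
S/II-1 ? I-1×I-2: Ss|SS
S/II-2 un ·: ss
S/II-3 ? I-1×I-2: ss|Ss|SS
S/II-4 aff I-1×I-2: Ss|SS
S/III-1 ? II-1×II-2: ss|Ss
S/III-2 aff II-1×II-2: Ss
⇒ S over [I-1,I-2,II-1,II-2,II-3,II-4,III-1,III-2]: 43 consistent
Z/I-1 aff ·: Zz|ZZ
Z/I-2 ? ·: zz|Zz|ZZ
Z/II-1 ? I-1×I-2: Zz|ZZ
Z/II-2 un ·: zz
Z/II-3 aff I-1×I-2: Zz|ZZ
Z/II-4 aff I-1×I-2: Zz|ZZ
Z/III-1 aff II-1×II-2: Zz
Z/III-2 aff II-1×II-2: Zz
⇒ Z over [I-1,I-2,II-1,II-2,II-3,II-4,III-1,III-2]: 27 consistent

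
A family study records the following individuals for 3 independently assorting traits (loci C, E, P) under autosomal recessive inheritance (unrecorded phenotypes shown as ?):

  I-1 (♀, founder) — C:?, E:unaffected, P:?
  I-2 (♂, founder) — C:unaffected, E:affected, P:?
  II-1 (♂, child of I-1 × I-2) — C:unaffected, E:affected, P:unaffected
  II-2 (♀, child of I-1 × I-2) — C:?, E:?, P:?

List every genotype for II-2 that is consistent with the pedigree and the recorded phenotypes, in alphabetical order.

C/I-1 ? ·: CC|Cc|cc
C/I-2 un ·: CC|Cc
C/II-1 un I-1×I-2: CC|Cc
C/II-2 ? I-1×I-2: CC|Cc|cc
⇒ C over [I-1,I-2,II-1,II-2]: 18 consistent
E/I-1 un ·: Ee
E/I-2 aff ·: ee
E/II-1 aff I-1×I-2: ee
E/II-2 ? I-1×I-2: Ee|ee
⇒ E over [I-1,I-2,II-1,II-2]: 2 consistent
P/I-1 ? ·: PP|Pp|pp
P/I-2 ? ·: PP|Pp|pp
P/II-1 un I-1×I-2: PP|Pp
P/II-2 ? I-1×I-2: PP|Pp|pp
⇒ P over [I-1,I-2,II-1,II-2]: 21 consistent

II-2 ∈ {CC Ee PP, CC Ee Pp, CC Ee pp, CC ee PP, CC ee Pp, CC ee pp, Cc Ee PP, Cc Ee Pp, Cc Ee pp, Cc ee PP, Cc ee Pp, Cc ee pp, cc Ee PP, cc Ee Pp, cc Ee pp, cc ee PP, cc ee Pp, cc ee pp}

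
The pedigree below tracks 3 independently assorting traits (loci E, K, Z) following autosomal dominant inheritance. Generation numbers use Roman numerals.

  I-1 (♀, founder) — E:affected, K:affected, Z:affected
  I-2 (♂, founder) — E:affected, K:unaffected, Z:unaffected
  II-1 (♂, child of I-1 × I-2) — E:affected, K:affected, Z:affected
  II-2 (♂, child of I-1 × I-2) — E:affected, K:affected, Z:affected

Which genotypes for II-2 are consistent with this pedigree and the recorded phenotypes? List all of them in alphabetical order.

E/I-1 aff ·: Ee|EE
E/I-2 aff ·: Ee|EE
E/II-1 aff I-1×I-2: Ee|EE
E/II-2 aff I-1×I-2: Ee|EE
⇒ E over [I-1,I-2,II-1,II-2]: 13 consistent
K/I-1 aff ·: Kk|KK
K/I-2 un ·: kk
K/II-1 aff I-1×I-2: Kk
K/II-2 aff I-1×I-2: Kk
⇒ K over [I-1,I-2,II-1,II-2]: 2 consistent
Z/I-1 aff ·: Zz|ZZ
Z/I-2 un ·: zz
Z/II-1 aff I-1×I-2: Zz
Z/II-2 aff I-1×I-2: Zz
⇒ Z over [I-1,I-2,II-1,II-2]: 2 consistent

II-2 ∈ {EE Kk Zz, Ee Kk Zz}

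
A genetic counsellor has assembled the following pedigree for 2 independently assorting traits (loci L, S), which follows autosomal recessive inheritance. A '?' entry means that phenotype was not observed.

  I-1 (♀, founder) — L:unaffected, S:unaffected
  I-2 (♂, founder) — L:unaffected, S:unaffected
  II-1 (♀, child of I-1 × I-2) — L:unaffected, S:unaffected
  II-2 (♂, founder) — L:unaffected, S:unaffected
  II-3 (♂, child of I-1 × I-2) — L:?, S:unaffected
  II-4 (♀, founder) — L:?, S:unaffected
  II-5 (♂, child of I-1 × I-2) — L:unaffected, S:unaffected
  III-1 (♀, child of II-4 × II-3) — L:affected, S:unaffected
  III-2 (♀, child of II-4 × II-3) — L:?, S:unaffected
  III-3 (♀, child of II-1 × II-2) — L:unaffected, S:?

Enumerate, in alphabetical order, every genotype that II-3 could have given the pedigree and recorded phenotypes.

L/I-1 un ·: LL|Ll
L/I-2 un ·: LL|Ll
L/II-1 un I-1×I-2: LL|Ll
L/II-2 un ·: LL|Ll
L/II-3 ? I-1×I-2: Ll|ll
L/II-4 ? ·: Ll|ll
L/II-5 un I-1×I-2: LL|Ll
L/III-1 aff II-4×II-3: ll
L/III-2 ? II-4×II-3: LL|Ll|ll
L/III-3 un II-1×II-2: LL|Ll
⇒ L over [I-1,I-2,II-1,II-2,II-3,II-4,II-5,III-1,III-2,III-3]: 252 consistent
S/I-1 un ·: SS|Ss
S/I-2 un ·: SS|Ss
S/II-1 un I-1×I-2: SS|Ss
S/II-2 un ·: SS|Ss
S/II-3 un I-1×I-2: SS|Ss
S/II-4 un ·: SS|Ss
S/II-5 un I-1×I-2: SS|Ss
S/III-1 un II-4×II-3: SS|Ss
S/III-2 un II-4×II-3: SS|Ss
S/III-3 ? II-1×II-2: SS|Ss|ss
⇒ S over [I-1,I-2,II-1,II-2,II-3,II-4,II-5,III-1,III-2,III-3]: 639 consistent

II-3 ∈ {Ll SS, Ll Ss, ll SS, ll Ss}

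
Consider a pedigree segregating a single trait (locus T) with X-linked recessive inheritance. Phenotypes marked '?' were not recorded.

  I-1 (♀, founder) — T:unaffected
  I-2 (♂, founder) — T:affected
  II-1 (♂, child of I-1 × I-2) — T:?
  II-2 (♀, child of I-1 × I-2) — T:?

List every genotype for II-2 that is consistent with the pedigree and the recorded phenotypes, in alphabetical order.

T/I-1 un ·: X^TX^T|X^TX^t
T/I-2 aff ·: X^tY
T/II-1 ? I-1×I-2: X^TY|X^tY
T/II-2 ? I-1×I-2: X^TX^t|X^tX^t
⇒ T over [I-1,I-2,II-1,II-2]: 5 consistent

II-2 ∈ {X^TX^t, X^tX^t}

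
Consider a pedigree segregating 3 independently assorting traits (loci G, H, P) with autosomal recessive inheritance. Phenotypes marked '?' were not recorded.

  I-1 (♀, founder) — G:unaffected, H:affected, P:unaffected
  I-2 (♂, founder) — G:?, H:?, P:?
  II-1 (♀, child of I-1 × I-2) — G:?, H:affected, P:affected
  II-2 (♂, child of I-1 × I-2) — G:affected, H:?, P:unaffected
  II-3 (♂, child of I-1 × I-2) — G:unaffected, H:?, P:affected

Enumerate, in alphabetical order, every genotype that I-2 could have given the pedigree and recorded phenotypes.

I-2 ∈ {Gg Hh Pp, Gg Hh pp, Gg hh Pp, Gg hh pp, gg Hh Pp, gg Hh pp, gg hh Pp, gg hh pp}

G/I-1 un ·: Gg
G/I-2 ? ·: Gg|gg
G/II-1 ? I-1×I-2: GG|Gg|gg
G/II-2 aff I-1×I-2: gg
G/II-3 un I-1×I-2: GG|Gg
⇒ G over [I-1,I-2,II-1,II-2,II-3]: 8 consistent
H/I-1 aff ·: hh
H/I-2 ? ·: Hh|hh
H/II-1 aff I-1×I-2: hh
H/II-2 ? I-1×I-2: Hh|hh
H/II-3 ? I-1×I-2: Hh|hh
⇒ H over [I-1,I-2,II-1,II-2,II-3]: 5 consistent
P/I-1 un ·: Pp
P/I-2 ? ·: Pp|pp
P/II-1 aff I-1×I-2: pp
P/II-2 un I-1×I-2: PP|Pp
P/II-3 aff I-1×I-2: pp
⇒ P over [I-1,I-2,II-1,II-2,II-3]: 3 consistent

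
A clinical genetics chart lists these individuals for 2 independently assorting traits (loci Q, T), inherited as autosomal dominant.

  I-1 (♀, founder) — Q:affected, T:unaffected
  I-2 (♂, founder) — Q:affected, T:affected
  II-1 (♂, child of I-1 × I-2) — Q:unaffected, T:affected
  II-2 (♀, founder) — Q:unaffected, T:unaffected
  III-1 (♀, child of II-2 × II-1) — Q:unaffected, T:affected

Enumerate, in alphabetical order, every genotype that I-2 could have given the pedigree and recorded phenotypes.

I-2 ∈ {Qq TT, Qq Tt}

Q/I-1 aff ·: Qq
Q/I-2 aff ·: Qq
Q/II-1 un I-1×I-2: qq
Q/II-2 un ·: qq
Q/III-1 un II-2×II-1: qq
⇒ Q over [I-1,I-2,II-1,II-2,III-1]: 1 consistent
T/I-1 un ·: tt
T/I-2 aff ·: Tt|TT
T/II-1 aff I-1×I-2: Tt
T/II-2 un ·: tt
T/III-1 aff II-2×II-1: Tt
⇒ T over [I-1,I-2,II-1,II-2,III-1]: 2 consistent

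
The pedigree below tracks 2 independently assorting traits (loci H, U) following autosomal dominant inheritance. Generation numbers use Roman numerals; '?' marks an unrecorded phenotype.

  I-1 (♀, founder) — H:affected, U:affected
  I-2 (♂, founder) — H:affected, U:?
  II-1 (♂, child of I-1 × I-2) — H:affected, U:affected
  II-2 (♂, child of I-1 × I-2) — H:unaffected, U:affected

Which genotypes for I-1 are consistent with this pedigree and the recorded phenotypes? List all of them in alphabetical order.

H/I-1 aff ·: Hh
H/I-2 aff ·: Hh
H/II-1 aff I-1×I-2: Hh|HH
H/II-2 un I-1×I-2: hh
⇒ H over [I-1,I-2,II-1,II-2]: 2 consistent
U/I-1 aff ·: Uu|UU
U/I-2 ? ·: uu|Uu|UU
U/II-1 aff I-1×I-2: Uu|UU
U/II-2 aff I-1×I-2: Uu|UU
⇒ U over [I-1,I-2,II-1,II-2]: 15 consistent

I-1 ∈ {Hh UU, Hh Uu}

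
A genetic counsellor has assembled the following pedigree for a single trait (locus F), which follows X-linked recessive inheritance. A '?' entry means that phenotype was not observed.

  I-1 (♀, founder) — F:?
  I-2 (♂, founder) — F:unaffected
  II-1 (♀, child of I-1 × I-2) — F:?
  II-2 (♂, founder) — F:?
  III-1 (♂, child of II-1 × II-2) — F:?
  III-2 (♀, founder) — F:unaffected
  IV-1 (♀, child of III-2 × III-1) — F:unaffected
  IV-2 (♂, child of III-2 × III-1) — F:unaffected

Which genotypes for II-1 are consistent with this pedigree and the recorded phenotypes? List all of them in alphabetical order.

F/I-1 ? ·: X^FX^F|X^FX^f|X^fX^f
F/I-2 un ·: X^FY
F/II-1 ? I-1×I-2: X^FX^F|X^FX^f
F/II-2 ? ·: X^FY|X^fY
F/III-1 ? II-1×II-2: X^FY|X^fY
F/III-2 un ·: X^FX^F|X^FX^f
F/IV-1 un III-2×III-1: X^FX^F|X^FX^f
F/IV-2 un III-2×III-1: X^FY
⇒ F over [I-1,I-2,II-1,II-2,III-1,III-2,IV-1,IV-2]: 32 consistent

II-1 ∈ {X^FX^F, X^FX^f}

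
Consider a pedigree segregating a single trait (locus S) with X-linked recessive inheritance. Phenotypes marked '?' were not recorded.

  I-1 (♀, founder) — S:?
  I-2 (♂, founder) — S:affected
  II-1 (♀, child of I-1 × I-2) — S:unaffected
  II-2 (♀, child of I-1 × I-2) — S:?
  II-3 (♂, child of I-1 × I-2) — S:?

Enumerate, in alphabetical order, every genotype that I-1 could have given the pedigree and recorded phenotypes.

S/I-1 ? ·: X^SX^S|X^SX^s
S/I-2 aff ·: X^sY
S/II-1 un I-1×I-2: X^SX^s
S/II-2 ? I-1×I-2: X^SX^s|X^sX^s
S/II-3 ? I-1×I-2: X^SY|X^sY
⇒ S over [I-1,I-2,II-1,II-2,II-3]: 5 consistent

I-1 ∈ {X^SX^S, X^SX^s}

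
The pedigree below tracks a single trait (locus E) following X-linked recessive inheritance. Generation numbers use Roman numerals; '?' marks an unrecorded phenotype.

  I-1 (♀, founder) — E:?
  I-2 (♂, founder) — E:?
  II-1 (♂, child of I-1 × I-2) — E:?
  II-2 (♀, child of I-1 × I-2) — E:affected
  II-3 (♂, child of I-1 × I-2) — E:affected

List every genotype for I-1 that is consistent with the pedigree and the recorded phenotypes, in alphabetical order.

E/I-1 ? ·: X^EX^e|X^eX^e
E/I-2 ? ·: X^eY
E/II-1 ? I-1×I-2: X^EY|X^eY
E/II-2 aff I-1×I-2: X^eX^e
E/II-3 aff I-1×I-2: X^eY
⇒ E over [I-1,I-2,II-1,II-2,II-3]: 3 consistent

I-1 ∈ {X^EX^e, X^eX^e}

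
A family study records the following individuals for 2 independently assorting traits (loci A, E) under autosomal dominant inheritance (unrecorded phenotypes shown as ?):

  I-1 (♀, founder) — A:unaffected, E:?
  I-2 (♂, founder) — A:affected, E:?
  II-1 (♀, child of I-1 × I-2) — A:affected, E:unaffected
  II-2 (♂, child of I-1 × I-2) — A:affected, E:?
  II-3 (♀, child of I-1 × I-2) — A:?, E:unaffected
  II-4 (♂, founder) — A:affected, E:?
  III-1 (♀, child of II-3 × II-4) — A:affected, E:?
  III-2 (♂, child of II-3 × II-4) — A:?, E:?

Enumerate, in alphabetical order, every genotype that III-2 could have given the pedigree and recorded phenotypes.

III-2 ∈ {AA Ee, AA ee, Aa Ee, Aa ee, aa Ee, aa ee}

A/I-1 un ·: aa
A/I-2 aff ·: Aa|AA
A/II-1 aff I-1×I-2: Aa
A/II-2 aff I-1×I-2: Aa
A/II-3 ? I-1×I-2: aa|Aa
A/II-4 aff ·: Aa|AA
A/III-1 aff II-3×II-4: Aa|AA
A/III-2 ? II-3×II-4: aa|Aa|AA
⇒ A over [I-1,I-2,II-1,II-2,II-3,II-4,III-1,III-2]: 23 consistent
E/I-1 ? ·: ee|Ee
E/I-2 ? ·: ee|Ee
E/II-1 un I-1×I-2: ee
E/II-2 ? I-1×I-2: ee|Ee|EE
E/II-3 un I-1×I-2: ee
E/II-4 ? ·: ee|Ee|EE
E/III-1 ? II-3×II-4: ee|Ee
E/III-2 ? II-3×II-4: ee|Ee
⇒ E over [I-1,I-2,II-1,II-2,II-3,II-4,III-1,III-2]: 48 consistent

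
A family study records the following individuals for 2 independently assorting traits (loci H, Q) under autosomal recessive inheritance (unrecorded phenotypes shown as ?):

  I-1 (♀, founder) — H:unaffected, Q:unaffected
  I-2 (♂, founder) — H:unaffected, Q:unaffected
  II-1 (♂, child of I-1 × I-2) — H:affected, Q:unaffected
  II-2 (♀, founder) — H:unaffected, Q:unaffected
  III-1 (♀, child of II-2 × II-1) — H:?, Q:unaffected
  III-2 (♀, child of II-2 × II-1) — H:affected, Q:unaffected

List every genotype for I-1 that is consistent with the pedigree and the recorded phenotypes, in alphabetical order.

I-1 ∈ {Hh QQ, Hh Qq}

H/I-1 un ·: Hh
H/I-2 un ·: Hh
H/II-1 aff I-1×I-2: hh
H/II-2 un ·: Hh
H/III-1 ? II-2×II-1: Hh|hh
H/III-2 aff II-2×II-1: hh
⇒ H over [I-1,I-2,II-1,II-2,III-1,III-2]: 2 consistent
Q/I-1 un ·: QQ|Qq
Q/I-2 un ·: QQ|Qq
Q/II-1 un I-1×I-2: QQ|Qq
Q/II-2 un ·: QQ|Qq
Q/III-1 un II-2×II-1: QQ|Qq
Q/III-2 un II-2×II-1: QQ|Qq
⇒ Q over [I-1,I-2,II-1,II-2,III-1,III-2]: 44 consistent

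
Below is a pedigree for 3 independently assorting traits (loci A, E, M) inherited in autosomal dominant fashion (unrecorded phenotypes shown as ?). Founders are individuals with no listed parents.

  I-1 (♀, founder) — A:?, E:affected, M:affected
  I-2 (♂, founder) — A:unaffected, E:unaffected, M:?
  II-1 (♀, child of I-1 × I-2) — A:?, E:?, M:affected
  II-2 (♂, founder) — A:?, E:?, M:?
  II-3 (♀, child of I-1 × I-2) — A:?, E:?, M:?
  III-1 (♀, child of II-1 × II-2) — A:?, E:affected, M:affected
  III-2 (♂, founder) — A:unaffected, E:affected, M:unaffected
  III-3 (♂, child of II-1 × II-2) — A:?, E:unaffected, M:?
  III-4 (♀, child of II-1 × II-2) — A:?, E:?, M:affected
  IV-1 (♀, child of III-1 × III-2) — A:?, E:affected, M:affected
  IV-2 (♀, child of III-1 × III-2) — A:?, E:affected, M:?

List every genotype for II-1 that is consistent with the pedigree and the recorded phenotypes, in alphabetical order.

II-1 ∈ {Aa Ee MM, Aa Ee Mm, Aa ee MM, Aa ee Mm, aa Ee MM, aa Ee Mm, aa ee MM, aa ee Mm}

A/I-1 ? ·: aa|Aa|AA
A/I-2 un ·: aa
A/II-1 ? I-1×I-2: aa|Aa
A/II-2 ? ·: aa|Aa|AA
A/II-3 ? I-1×I-2: aa|Aa
A/III-1 ? II-1×II-2: aa|Aa|AA
A/III-2 un ·: aa
A/III-3 ? II-1×II-2: aa|Aa|AA
A/III-4 ? II-1×II-2: aa|Aa|AA
A/IV-1 ? III-1×III-2: aa|Aa
A/IV-2 ? III-1×III-2: aa|Aa
⇒ A over [I-1,I-2,II-1,II-2,II-3,III-1,III-2,III-3,III-4,IV-1,IV-2]: 357 consistent
E/I-1 aff ·: Ee|EE
E/I-2 un ·: ee
E/II-1 ? I-1×I-2: ee|Ee
E/II-2 ? ·: ee|Ee
E/II-3 ? I-1×I-2: ee|Ee
E/III-1 aff II-1×II-2: Ee|EE
E/III-2 aff ·: Ee|EE
E/III-3 un II-1×II-2: ee
E/III-4 ? II-1×II-2: ee|Ee|EE
E/IV-1 aff III-1×III-2: Ee|EE
E/IV-2 aff III-1×III-2: Ee|EE
⇒ E over [I-1,I-2,II-1,II-2,II-3,III-1,III-2,III-3,III-4,IV-1,IV-2]: 197 consistent
M/I-1 aff ·: Mm|MM
M/I-2 ? ·: mm|Mm|MM
M/II-1 aff I-1×I-2: Mm|MM
M/II-2 ? ·: mm|Mm|MM
M/II-3 ? I-1×I-2: mm|Mm|MM
M/III-1 aff II-1×II-2: Mm|MM
M/III-2 un ·: mm
M/III-3 ? II-1×II-2: mm|Mm|MM
M/III-4 aff II-1×II-2: Mm|MM
M/IV-1 aff III-1×III-2: Mm
M/IV-2 ? III-1×III-2: mm|Mm
⇒ M over [I-1,I-2,II-1,II-2,II-3,III-1,III-2,III-3,III-4,IV-1,IV-2]: 460 consistent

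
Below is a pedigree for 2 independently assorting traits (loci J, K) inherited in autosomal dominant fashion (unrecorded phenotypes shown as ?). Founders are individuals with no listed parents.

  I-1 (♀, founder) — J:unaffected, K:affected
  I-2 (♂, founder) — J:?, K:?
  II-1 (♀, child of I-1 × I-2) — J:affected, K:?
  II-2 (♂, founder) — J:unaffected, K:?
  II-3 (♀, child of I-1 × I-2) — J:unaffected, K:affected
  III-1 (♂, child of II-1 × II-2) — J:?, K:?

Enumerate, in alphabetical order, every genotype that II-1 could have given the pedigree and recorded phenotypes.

II-1 ∈ {Jj KK, Jj Kk, Jj kk}

J/I-1 un ·: jj
J/I-2 ? ·: Jj
J/II-1 aff I-1×I-2: Jj
J/II-2 un ·: jj
J/II-3 un I-1×I-2: jj
J/III-1 ? II-1×II-2: jj|Jj
⇒ J over [I-1,I-2,II-1,II-2,II-3,III-1]: 2 consistent
K/I-1 aff ·: Kk|KK
K/I-2 ? ·: kk|Kk|KK
K/II-1 ? I-1×I-2: kk|Kk|KK
K/II-2 ? ·: kk|Kk|KK
K/II-3 aff I-1×I-2: Kk|KK
K/III-1 ? II-1×II-2: kk|Kk|KK
⇒ K over [I-1,I-2,II-1,II-2,II-3,III-1]: 96 consistent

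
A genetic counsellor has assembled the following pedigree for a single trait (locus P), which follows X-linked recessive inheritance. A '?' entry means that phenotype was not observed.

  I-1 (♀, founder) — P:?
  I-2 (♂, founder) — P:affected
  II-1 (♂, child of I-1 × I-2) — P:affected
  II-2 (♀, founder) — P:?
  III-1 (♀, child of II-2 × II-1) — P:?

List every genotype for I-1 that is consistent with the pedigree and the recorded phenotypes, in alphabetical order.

I-1 ∈ {X^PX^p, X^pX^p}

P/I-1 ? ·: X^PX^p|X^pX^p
P/I-2 aff ·: X^pY
P/II-1 aff I-1×I-2: X^pY
P/II-2 ? ·: X^PX^P|X^PX^p|X^pX^p
P/III-1 ? II-2×II-1: X^PX^p|X^pX^p
⇒ P over [I-1,I-2,II-1,II-2,III-1]: 8 consistent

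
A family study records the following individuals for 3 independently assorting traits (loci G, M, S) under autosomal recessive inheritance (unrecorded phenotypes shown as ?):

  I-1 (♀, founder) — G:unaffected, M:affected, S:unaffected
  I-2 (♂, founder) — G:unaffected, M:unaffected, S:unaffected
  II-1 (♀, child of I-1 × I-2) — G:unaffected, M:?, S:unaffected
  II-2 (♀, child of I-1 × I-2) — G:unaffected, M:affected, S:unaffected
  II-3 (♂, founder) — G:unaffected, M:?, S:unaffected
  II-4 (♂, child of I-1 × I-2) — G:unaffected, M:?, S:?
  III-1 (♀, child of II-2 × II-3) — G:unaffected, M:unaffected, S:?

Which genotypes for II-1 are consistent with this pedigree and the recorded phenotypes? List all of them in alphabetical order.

II-1 ∈ {GG Mm SS, GG Mm Ss, GG mm SS, GG mm Ss, Gg Mm SS, Gg Mm Ss, Gg mm SS, Gg mm Ss}

G/I-1 un ·: GG|Gg
G/I-2 un ·: GG|Gg
G/II-1 un I-1×I-2: GG|Gg
G/II-2 un I-1×I-2: GG|Gg
G/II-3 un ·: GG|Gg
G/II-4 un I-1×I-2: GG|Gg
G/III-1 un II-2×II-3: GG|Gg
⇒ G over [I-1,I-2,II-1,II-2,II-3,II-4,III-1]: 87 consistent
M/I-1 aff ·: mm
M/I-2 un ·: Mm
M/II-1 ? I-1×I-2: Mm|mm
M/II-2 aff I-1×I-2: mm
M/II-3 ? ·: MM|Mm
M/II-4 ? I-1×I-2: Mm|mm
M/III-1 un II-2×II-3: Mm
⇒ M over [I-1,I-2,II-1,II-2,II-3,II-4,III-1]: 8 consistent
S/I-1 un ·: SS|Ss
S/I-2 un ·: SS|Ss
S/II-1 un I-1×I-2: SS|Ss
S/II-2 un I-1×I-2: SS|Ss
S/II-3 un ·: SS|Ss
S/II-4 ? I-1×I-2: SS|Ss|ss
S/III-1 ? II-2×II-3: SS|Ss|ss
⇒ S over [I-1,I-2,II-1,II-2,II-3,II-4,III-1]: 115 consistent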